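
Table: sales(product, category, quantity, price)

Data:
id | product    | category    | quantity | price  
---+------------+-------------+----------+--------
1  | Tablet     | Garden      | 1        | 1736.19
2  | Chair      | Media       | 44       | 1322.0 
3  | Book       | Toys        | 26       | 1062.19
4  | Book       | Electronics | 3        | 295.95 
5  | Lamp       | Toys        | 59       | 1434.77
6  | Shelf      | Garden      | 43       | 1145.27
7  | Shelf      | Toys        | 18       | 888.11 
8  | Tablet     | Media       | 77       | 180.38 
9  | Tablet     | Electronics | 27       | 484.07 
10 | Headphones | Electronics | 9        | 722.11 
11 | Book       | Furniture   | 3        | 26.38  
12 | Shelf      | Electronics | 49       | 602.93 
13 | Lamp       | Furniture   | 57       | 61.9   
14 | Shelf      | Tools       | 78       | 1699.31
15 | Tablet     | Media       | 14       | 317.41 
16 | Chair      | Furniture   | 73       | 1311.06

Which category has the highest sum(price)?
SELECT category, SUM(price) as val
FROM sales
GROUP BY category
ORDER BY val DESC
LIMIT 1

Result: Toys with sum(price) = 3385.07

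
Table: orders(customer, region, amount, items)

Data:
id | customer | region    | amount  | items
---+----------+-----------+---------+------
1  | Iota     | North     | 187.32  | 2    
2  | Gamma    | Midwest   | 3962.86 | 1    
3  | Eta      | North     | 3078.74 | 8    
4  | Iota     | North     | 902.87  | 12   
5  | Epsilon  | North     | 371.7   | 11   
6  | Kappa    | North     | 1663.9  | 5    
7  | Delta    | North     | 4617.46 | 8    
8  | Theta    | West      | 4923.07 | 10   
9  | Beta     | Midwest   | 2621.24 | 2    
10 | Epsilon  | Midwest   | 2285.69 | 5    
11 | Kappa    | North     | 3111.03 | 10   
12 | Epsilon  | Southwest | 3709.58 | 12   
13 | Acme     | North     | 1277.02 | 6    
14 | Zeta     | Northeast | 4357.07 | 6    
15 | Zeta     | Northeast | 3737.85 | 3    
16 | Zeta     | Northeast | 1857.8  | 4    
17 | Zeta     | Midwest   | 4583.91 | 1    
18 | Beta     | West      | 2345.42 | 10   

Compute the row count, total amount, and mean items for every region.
SELECT region,
       COUNT(*) as cnt,
       SUM(amount) as total_amount,
       AVG(items) as avg_items
FROM orders
GROUP BY region

Result:
  Midwest: 4 records, 13453.70 total amount, 2.25 avg items
  North: 8 records, 15210.04 total amount, 7.75 avg items
  Northeast: 3 records, 9952.72 total amount, 4.33 avg items
  Southwest: 1 records, 3709.58 total amount, 12.00 avg items
  West: 2 records, 7268.49 total amount, 10.00 avg items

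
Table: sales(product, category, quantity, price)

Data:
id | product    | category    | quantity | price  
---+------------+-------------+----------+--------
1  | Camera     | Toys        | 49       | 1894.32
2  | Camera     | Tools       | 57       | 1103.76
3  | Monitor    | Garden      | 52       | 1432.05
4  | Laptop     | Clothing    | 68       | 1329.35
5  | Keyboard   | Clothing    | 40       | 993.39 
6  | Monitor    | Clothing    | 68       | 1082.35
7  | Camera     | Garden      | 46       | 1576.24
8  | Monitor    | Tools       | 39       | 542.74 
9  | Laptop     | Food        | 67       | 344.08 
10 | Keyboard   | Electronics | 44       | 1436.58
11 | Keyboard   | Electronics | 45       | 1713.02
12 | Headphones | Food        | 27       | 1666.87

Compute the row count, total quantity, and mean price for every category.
SELECT category,
       COUNT(*) as cnt,
       SUM(quantity) as total_quantity,
       AVG(price) as avg_price
FROM sales
GROUP BY category

Result:
  Clothing: 3 records, 176 total quantity, 1135.03 avg price
  Electronics: 2 records, 89 total quantity, 1574.80 avg price
  Food: 2 records, 94 total quantity, 1005.48 avg price
  Garden: 2 records, 98 total quantity, 1504.15 avg price
  Tools: 2 records, 96 total quantity, 823.25 avg price
  Toys: 1 records, 49 total quantity, 1894.32 avg price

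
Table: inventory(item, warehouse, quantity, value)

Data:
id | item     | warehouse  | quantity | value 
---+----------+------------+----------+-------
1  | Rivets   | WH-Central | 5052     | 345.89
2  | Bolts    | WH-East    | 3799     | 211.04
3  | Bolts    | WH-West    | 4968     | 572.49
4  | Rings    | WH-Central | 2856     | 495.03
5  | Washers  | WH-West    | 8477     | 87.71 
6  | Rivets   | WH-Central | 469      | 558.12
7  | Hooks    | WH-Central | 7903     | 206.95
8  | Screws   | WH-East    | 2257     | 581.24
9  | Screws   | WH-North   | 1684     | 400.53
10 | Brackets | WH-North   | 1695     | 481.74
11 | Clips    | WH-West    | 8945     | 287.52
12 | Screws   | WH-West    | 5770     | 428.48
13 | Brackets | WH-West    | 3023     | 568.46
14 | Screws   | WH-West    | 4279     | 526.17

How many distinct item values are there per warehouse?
SELECT warehouse, COUNT(DISTINCT item)
FROM inventory
GROUP BY warehouse

Result:
  WH-Central: 3 distinct
  WH-East: 2 distinct
  WH-North: 2 distinct
  WH-West: 5 distinct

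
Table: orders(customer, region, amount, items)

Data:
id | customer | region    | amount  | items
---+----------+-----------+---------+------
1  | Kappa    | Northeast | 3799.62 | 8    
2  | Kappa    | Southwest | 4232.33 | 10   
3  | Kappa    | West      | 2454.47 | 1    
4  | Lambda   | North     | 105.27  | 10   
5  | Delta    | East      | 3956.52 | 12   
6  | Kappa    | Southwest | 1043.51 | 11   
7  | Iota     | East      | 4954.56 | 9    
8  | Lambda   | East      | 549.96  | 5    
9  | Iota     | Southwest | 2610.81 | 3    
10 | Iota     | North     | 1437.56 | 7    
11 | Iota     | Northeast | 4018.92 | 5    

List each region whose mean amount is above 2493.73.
SELECT region, AVG(amount)
FROM orders
GROUP BY region
HAVING AVG(amount) > 2493.73

Result:
  East: avg=3153.68
  Northeast: avg=3909.27
  Southwest: avg=2628.88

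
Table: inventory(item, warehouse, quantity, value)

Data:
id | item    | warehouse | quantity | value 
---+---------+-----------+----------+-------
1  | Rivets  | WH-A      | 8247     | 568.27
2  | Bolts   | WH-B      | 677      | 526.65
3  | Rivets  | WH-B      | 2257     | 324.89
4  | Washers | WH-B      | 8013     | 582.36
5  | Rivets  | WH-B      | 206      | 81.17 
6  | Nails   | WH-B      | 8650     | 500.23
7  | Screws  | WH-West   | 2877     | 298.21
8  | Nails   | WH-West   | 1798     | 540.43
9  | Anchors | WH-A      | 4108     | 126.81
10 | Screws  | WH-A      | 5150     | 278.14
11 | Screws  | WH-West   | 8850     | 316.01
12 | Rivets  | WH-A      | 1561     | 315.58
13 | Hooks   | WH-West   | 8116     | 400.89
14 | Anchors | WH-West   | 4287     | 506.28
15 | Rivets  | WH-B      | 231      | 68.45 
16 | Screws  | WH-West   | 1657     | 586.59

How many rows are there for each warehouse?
SELECT warehouse, COUNT(*) as count
FROM inventory
GROUP BY warehouse

Result:
  WH-A: 4
  WH-B: 6
  WH-West: 6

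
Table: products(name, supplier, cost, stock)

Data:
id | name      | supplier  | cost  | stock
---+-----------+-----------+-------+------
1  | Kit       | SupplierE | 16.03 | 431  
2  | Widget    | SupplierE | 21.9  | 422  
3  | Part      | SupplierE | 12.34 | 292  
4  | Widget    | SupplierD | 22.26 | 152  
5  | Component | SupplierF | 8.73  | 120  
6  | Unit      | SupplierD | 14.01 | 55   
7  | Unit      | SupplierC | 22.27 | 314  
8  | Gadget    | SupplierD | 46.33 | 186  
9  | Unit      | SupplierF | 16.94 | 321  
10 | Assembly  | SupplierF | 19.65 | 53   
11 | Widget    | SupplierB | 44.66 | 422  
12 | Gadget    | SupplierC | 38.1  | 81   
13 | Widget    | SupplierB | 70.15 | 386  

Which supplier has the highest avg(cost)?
SELECT supplier, AVG(cost) as val
FROM products
GROUP BY supplier
ORDER BY val DESC
LIMIT 1

Result: SupplierB with avg(cost) = 57.41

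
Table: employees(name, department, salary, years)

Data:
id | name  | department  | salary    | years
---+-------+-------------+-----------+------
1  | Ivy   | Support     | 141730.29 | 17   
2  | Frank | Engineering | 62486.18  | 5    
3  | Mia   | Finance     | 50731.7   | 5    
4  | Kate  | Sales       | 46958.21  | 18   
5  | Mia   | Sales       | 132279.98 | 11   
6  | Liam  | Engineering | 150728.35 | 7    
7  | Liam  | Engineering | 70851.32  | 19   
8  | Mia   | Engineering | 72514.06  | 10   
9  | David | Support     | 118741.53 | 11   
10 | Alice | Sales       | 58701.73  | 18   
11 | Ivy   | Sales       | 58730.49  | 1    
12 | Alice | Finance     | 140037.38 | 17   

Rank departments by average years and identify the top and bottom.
SELECT department, AVG(years)
FROM employees
GROUP BY department
ORDER BY AVG(years)

All groups:
  Engineering: 10.25
  Finance: 11.00
  Sales: 12.00
  Support: 14.00

Highest: Support (14.00)
Lowest: Engineering (10.25)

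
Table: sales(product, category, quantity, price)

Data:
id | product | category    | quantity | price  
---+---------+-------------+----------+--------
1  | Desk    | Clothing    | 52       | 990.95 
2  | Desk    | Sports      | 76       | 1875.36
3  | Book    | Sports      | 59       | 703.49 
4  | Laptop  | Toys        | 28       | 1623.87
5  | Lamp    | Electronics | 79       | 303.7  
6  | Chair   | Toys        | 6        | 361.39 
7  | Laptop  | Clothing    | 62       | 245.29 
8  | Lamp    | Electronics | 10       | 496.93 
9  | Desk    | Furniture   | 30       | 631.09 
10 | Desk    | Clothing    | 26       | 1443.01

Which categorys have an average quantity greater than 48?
SELECT category, AVG(quantity)
FROM sales
GROUP BY category
HAVING AVG(quantity) > 48

Result:
  Sports: avg=67.50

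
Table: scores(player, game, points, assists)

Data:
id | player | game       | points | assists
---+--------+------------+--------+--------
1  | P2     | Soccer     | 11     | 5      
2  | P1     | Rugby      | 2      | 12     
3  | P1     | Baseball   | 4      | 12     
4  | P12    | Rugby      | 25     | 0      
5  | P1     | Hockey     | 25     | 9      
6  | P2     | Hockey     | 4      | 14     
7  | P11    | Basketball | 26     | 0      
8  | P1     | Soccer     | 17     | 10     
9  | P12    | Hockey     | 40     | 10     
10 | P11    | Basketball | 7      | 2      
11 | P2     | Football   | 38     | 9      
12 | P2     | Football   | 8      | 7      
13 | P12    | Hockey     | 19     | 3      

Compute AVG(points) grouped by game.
SELECT game, AVG(points) as result
FROM scores
GROUP BY game

Result:
  Baseball: 4.00
  Basketball: 16.50
  Football: 23.00
  Hockey: 22.00
  Rugby: 13.50
  Soccer: 14.00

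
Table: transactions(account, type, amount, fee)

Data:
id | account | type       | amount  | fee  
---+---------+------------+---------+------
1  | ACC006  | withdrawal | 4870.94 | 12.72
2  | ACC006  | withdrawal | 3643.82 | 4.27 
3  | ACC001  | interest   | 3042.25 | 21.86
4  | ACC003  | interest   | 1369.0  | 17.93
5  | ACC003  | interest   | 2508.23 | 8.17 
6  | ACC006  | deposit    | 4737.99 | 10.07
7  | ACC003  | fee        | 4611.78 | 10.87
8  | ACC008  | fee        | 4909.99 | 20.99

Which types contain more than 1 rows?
SELECT type, COUNT(*) as cnt
FROM transactions
GROUP BY type
HAVING COUNT(*) > 1

Result:
  fee: 2
  interest: 3
  withdrawal: 2

Note: HAVING filters groups after aggregation, WHERE filters rows before.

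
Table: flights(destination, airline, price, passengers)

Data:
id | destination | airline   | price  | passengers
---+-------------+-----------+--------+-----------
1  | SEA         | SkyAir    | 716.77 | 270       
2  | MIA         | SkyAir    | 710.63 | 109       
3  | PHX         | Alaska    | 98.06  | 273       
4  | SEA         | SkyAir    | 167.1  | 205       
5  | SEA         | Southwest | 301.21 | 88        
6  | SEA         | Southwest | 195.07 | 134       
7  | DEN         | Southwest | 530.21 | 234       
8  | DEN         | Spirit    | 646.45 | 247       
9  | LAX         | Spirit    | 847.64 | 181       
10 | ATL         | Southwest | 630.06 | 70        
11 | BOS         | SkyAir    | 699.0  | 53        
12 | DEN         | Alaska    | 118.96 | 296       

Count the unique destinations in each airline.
SELECT airline, COUNT(DISTINCT destination)
FROM flights
GROUP BY airline

Result:
  Alaska: 2 distinct
  SkyAir: 3 distinct
  Southwest: 3 distinct
  Spirit: 2 distinct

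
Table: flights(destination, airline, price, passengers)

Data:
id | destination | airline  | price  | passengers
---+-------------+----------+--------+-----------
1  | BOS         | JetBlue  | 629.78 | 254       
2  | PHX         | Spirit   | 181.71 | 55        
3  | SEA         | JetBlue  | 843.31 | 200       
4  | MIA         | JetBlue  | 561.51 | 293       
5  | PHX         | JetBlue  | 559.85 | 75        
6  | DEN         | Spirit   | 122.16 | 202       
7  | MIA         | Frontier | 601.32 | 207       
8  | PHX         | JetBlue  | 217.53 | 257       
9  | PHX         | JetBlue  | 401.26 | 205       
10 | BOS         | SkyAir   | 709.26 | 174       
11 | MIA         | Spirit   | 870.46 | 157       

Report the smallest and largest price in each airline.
SELECT airline, MIN(price), MAX(price)
FROM flights
GROUP BY airline

Result:
  Frontier: min=601.32, max=601.32
  JetBlue: min=217.53, max=843.31
  SkyAir: min=709.26, max=709.26
  Spirit: min=122.16, max=870.46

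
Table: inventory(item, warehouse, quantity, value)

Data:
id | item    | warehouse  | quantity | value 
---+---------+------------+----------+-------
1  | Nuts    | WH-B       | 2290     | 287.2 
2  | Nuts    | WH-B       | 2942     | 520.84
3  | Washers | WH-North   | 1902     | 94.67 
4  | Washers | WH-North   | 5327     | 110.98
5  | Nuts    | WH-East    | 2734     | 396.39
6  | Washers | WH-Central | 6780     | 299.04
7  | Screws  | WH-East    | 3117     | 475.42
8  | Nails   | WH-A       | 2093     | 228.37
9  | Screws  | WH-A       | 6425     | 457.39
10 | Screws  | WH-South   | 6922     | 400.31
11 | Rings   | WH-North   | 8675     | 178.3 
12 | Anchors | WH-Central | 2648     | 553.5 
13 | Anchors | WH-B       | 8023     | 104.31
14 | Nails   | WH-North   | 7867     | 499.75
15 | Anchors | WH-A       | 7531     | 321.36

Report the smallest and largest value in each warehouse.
SELECT warehouse, MIN(value), MAX(value)
FROM inventory
GROUP BY warehouse

Result:
  WH-A: min=228.37, max=457.39
  WH-B: min=104.31, max=520.84
  WH-Central: min=299.04, max=553.50
  WH-East: min=396.39, max=475.42
  WH-North: min=94.67, max=499.75
  WH-South: min=400.31, max=400.31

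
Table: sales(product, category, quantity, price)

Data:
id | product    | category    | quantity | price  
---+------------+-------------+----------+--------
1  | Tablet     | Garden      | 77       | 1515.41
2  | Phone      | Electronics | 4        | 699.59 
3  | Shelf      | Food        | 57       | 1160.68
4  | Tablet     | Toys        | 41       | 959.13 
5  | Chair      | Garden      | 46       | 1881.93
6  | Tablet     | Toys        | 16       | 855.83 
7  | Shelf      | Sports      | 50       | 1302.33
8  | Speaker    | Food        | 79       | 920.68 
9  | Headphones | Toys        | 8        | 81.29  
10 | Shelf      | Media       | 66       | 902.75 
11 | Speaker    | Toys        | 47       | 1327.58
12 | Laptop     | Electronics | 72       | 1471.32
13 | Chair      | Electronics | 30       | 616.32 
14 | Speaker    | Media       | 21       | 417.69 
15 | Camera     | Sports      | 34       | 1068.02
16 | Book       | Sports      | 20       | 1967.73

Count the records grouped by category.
SELECT category, COUNT(*) as count
FROM sales
GROUP BY category

Result:
  Electronics: 3
  Food: 2
  Garden: 2
  Media: 2
  Sports: 3
  Toys: 4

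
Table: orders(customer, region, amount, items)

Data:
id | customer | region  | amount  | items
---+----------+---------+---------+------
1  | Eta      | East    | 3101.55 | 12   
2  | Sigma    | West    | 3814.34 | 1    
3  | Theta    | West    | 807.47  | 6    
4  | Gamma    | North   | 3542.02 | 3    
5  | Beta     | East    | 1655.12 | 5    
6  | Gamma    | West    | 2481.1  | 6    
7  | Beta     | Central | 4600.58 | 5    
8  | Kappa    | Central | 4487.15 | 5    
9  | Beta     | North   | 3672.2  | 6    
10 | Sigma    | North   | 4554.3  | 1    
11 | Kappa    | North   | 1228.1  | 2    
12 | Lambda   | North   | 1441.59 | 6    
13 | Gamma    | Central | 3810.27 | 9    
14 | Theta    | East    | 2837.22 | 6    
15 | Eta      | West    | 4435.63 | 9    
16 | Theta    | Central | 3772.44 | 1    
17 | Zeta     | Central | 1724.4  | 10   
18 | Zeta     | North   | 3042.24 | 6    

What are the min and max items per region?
SELECT region, MIN(items), MAX(items)
FROM orders
GROUP BY region

Result:
  Central: min=1, max=10
  East: min=5, max=12
  North: min=1, max=6
  West: min=1, max=9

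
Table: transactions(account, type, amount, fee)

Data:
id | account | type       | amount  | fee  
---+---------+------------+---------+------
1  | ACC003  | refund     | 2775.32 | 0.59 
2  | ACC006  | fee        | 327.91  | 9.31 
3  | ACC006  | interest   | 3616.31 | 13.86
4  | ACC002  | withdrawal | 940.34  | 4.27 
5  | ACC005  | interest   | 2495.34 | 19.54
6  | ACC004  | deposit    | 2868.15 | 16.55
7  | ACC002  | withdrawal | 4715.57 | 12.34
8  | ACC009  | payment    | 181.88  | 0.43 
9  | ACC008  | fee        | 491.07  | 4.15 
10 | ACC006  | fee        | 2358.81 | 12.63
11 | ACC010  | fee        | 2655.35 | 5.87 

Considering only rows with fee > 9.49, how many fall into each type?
SELECT type, COUNT(*)
FROM transactions
WHERE fee > 9.49
GROUP BY type

Note: WHERE filters rows before grouping.

Result:
  deposit: 1
  fee: 1
  interest: 2
  withdrawal: 1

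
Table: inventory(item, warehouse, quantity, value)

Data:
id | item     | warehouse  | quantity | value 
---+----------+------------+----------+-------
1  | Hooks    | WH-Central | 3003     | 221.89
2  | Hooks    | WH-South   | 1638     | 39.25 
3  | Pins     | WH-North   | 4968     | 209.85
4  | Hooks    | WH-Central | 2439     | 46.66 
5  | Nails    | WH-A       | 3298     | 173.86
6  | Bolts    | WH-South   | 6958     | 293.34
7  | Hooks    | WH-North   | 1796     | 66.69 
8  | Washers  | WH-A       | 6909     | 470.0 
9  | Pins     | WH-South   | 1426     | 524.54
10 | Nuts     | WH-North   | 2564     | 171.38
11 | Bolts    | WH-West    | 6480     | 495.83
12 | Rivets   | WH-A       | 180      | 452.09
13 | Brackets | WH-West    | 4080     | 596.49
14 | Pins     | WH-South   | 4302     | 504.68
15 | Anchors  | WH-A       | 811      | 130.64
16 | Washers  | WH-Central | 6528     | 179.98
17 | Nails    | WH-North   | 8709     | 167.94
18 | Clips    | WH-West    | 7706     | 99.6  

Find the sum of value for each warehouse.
SELECT warehouse, SUM(value) as result
FROM inventory
GROUP BY warehouse

Result:
  WH-A: 1226.59
  WH-Central: 448.53
  WH-North: 615.86
  WH-South: 1361.81
  WH-West: 1191.92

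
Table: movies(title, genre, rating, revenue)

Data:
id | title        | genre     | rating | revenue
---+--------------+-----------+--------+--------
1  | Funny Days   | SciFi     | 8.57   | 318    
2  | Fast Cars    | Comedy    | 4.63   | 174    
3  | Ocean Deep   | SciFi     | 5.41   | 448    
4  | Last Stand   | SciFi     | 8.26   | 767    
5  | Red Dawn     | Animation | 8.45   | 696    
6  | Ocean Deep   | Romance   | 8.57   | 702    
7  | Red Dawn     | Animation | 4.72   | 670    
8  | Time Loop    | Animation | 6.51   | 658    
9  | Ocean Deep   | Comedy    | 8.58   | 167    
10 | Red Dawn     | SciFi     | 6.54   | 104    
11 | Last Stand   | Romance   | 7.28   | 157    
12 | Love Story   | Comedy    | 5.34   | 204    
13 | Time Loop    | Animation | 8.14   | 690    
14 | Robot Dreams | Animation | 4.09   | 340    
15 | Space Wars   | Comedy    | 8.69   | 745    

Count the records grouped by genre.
SELECT genre, COUNT(*) as count
FROM movies
GROUP BY genre

Result:
  Animation: 5
  Comedy: 4
  Romance: 2
  SciFi: 4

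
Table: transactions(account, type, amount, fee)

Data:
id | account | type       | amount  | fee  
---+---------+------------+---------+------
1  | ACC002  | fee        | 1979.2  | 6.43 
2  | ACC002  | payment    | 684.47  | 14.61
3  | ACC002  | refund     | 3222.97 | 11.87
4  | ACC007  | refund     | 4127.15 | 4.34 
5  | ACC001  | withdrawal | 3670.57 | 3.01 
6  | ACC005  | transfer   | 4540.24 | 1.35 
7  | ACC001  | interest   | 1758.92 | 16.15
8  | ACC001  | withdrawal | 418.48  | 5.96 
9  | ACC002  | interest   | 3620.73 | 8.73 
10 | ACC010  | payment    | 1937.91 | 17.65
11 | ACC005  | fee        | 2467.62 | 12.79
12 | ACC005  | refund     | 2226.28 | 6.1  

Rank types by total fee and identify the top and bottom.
SELECT type, SUM(fee)
FROM transactions
GROUP BY type
ORDER BY SUM(fee)

All groups:
  transfer: 1.35
  withdrawal: 8.97
  fee: 19.22
  refund: 22.31
  interest: 24.88
  payment: 32.26

Highest: payment (32.26)
Lowest: transfer (1.35)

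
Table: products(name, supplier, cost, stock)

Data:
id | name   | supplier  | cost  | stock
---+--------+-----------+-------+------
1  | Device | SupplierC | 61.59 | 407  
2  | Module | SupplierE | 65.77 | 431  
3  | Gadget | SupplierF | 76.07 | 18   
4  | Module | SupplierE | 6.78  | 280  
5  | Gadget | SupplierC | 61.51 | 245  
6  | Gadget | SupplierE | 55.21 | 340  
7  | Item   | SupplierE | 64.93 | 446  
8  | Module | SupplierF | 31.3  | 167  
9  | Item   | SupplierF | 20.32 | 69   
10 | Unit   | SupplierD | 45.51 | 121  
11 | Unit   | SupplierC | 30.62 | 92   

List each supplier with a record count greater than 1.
SELECT supplier, COUNT(*) as cnt
FROM products
GROUP BY supplier
HAVING COUNT(*) > 1

Result:
  SupplierC: 3
  SupplierE: 4
  SupplierF: 3

Note: HAVING filters groups after aggregation, WHERE filters rows before.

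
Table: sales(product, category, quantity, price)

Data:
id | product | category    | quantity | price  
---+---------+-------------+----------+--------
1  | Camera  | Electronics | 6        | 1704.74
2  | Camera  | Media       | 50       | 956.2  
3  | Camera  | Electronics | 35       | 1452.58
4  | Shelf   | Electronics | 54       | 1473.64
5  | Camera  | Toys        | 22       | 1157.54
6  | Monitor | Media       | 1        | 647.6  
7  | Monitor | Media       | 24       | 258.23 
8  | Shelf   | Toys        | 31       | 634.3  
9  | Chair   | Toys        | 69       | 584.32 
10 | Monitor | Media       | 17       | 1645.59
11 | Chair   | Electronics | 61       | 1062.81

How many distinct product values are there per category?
SELECT category, COUNT(DISTINCT product)
FROM sales
GROUP BY category

Result:
  Electronics: 3 distinct
  Media: 2 distinct
  Toys: 3 distinct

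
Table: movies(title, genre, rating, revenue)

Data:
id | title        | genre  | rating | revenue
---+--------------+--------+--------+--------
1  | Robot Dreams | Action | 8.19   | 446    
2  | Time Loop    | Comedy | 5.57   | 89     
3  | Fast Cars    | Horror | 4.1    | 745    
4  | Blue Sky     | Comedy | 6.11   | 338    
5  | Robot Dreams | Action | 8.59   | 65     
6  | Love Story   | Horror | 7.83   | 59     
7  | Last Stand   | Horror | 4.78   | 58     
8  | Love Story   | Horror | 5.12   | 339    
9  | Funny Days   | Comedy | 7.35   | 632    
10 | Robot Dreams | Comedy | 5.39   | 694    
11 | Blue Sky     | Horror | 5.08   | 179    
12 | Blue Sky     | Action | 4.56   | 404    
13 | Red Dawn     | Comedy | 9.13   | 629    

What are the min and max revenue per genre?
SELECT genre, MIN(revenue), MAX(revenue)
FROM movies
GROUP BY genre

Result:
  Action: min=65, max=446
  Comedy: min=89, max=694
  Horror: min=58, max=745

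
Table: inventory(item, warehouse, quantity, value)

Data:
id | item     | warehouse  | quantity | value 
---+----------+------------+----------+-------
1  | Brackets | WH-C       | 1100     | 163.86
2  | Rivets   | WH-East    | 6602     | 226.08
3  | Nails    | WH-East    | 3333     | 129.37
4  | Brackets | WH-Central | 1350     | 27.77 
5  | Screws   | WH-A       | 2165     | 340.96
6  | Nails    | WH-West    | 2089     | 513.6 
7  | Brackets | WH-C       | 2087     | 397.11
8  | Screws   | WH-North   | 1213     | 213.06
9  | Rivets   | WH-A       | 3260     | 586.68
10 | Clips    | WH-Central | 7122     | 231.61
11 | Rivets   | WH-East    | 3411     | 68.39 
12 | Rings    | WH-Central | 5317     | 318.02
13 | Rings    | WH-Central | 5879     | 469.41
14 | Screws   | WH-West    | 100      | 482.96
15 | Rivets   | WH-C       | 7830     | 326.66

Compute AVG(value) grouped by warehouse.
SELECT warehouse, AVG(value) as result
FROM inventory
GROUP BY warehouse

Result:
  WH-A: 463.82
  WH-C: 295.88
  WH-Central: 261.70
  WH-East: 141.28
  WH-North: 213.06
  WH-West: 498.28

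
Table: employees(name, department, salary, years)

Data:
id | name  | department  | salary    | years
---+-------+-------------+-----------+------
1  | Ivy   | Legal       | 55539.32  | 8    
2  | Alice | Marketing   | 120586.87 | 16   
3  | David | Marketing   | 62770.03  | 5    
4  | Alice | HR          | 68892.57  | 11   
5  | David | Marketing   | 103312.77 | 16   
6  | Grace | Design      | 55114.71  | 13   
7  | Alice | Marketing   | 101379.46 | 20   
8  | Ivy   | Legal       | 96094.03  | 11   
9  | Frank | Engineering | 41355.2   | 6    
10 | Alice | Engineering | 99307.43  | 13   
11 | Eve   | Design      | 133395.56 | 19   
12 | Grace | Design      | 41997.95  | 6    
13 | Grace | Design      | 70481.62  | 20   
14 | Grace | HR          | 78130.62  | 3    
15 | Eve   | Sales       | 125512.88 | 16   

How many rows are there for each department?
SELECT department, COUNT(*) as count
FROM employees
GROUP BY department

Result:
  Design: 4
  Engineering: 2
  HR: 2
  Legal: 2
  Marketing: 4
  Sales: 1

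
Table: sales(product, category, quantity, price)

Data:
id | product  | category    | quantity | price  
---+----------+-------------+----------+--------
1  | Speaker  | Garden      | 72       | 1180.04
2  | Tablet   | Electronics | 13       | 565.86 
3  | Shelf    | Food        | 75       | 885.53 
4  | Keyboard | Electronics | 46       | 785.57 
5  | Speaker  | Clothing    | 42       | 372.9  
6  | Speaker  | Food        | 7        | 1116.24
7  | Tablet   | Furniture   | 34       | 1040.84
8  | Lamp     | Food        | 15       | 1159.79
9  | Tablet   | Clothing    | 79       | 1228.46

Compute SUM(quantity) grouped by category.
SELECT category, SUM(quantity) as result
FROM sales
GROUP BY category

Result:
  Clothing: 121
  Electronics: 59
  Food: 97
  Furniture: 34
  Garden: 72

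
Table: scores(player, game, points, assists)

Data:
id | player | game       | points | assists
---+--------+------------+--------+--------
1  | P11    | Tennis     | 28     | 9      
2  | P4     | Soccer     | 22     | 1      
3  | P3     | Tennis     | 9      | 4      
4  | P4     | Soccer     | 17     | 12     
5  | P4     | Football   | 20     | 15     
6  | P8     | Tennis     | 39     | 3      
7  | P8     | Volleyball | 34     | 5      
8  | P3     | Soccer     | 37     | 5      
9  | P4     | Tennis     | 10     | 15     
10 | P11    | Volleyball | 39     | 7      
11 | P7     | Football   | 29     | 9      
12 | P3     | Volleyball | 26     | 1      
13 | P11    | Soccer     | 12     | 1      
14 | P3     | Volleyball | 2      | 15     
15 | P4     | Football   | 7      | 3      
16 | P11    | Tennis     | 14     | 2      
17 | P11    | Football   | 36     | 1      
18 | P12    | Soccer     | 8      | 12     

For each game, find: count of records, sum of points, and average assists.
SELECT game,
       COUNT(*) as cnt,
       SUM(points) as total_points,
       AVG(assists) as avg_assists
FROM scores
GROUP BY game

Result:
  Football: 4 records, 92 total points, 7.00 avg assists
  Soccer: 5 records, 96 total points, 6.20 avg assists
  Tennis: 5 records, 100 total points, 6.60 avg assists
  Volleyball: 4 records, 101 total points, 7.00 avg assists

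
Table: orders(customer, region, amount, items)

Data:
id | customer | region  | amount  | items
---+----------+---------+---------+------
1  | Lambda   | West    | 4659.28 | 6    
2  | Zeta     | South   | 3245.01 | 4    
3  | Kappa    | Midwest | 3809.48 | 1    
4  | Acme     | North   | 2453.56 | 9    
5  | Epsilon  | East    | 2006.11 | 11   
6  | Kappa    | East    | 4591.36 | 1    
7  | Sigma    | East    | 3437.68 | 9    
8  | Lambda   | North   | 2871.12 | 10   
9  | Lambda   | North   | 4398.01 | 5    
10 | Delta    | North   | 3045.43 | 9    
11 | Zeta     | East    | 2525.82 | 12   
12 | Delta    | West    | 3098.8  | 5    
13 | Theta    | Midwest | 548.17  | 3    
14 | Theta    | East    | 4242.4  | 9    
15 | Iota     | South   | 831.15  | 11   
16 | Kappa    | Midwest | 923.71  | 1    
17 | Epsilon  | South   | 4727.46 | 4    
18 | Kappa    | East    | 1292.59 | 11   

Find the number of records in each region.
SELECT region, COUNT(*) as count
FROM orders
GROUP BY region

Result:
  East: 6
  Midwest: 3
  North: 4
  South: 3
  West: 2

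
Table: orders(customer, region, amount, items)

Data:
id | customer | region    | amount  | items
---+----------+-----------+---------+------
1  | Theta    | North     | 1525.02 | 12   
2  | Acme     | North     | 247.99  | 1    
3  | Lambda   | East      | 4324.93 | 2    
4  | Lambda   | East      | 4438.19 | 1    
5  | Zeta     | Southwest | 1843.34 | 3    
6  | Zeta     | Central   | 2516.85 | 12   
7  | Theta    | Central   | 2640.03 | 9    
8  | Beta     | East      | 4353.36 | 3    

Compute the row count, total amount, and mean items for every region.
SELECT region,
       COUNT(*) as cnt,
       SUM(amount) as total_amount,
       AVG(items) as avg_items
FROM orders
GROUP BY region

Result:
  Central: 2 records, 5156.88 total amount, 10.50 avg items
  East: 3 records, 13116.48 total amount, 2.00 avg items
  North: 2 records, 1773.01 total amount, 6.50 avg items
  Southwest: 1 records, 1843.34 total amount, 3.00 avg items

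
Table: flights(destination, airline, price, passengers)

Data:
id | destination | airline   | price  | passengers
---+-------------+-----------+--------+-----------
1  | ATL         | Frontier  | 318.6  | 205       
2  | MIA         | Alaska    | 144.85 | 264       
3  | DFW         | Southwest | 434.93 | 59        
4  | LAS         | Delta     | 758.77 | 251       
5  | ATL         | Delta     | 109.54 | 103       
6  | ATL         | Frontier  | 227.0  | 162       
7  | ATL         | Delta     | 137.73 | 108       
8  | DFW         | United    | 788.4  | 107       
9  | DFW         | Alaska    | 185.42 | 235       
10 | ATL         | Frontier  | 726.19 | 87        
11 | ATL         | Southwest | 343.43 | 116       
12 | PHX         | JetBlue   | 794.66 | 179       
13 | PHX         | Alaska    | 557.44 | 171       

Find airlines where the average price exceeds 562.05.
SELECT airline, AVG(price)
FROM flights
GROUP BY airline
HAVING AVG(price) > 562.05

Result:
  JetBlue: avg=794.66
  United: avg=788.40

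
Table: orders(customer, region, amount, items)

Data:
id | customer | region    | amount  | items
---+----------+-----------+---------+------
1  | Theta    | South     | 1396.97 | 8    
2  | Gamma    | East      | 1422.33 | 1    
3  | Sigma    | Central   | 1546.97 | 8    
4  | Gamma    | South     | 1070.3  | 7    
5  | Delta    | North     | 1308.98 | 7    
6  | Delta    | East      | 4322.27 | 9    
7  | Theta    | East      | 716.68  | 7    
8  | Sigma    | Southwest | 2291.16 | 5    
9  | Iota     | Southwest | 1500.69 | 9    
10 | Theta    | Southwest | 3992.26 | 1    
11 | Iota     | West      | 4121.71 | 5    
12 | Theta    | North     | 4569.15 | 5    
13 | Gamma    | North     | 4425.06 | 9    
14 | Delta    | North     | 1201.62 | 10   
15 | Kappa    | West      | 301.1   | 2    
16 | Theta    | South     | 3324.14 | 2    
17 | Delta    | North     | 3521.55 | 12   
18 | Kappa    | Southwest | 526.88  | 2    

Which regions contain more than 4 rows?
SELECT region, COUNT(*) as cnt
FROM orders
GROUP BY region
HAVING COUNT(*) > 4

Result:
  North: 5

Note: HAVING filters groups after aggregation, WHERE filters rows before.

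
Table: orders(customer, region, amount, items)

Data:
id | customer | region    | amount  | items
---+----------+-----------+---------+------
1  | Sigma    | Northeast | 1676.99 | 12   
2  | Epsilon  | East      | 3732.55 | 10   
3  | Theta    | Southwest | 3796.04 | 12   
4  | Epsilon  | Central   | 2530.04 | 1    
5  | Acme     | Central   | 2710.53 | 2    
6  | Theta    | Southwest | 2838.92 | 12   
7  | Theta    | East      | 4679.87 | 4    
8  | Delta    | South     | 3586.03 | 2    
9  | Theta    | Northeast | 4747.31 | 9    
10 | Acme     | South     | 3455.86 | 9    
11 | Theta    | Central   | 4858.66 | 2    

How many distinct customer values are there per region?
SELECT region, COUNT(DISTINCT customer)
FROM orders
GROUP BY region

Result:
  Central: 3 distinct
  East: 2 distinct
  Northeast: 2 distinct
  South: 2 distinct
  Southwest: 1 distinct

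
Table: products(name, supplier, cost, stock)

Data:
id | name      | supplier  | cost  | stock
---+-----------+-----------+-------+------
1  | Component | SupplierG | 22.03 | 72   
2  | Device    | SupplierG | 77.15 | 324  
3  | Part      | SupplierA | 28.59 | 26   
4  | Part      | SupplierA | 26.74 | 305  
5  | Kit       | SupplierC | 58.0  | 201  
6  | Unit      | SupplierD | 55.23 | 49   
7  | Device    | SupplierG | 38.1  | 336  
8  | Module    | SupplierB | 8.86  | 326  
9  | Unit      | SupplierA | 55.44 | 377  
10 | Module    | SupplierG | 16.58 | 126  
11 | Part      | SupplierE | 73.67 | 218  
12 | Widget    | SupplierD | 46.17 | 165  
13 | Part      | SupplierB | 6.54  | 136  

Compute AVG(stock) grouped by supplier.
SELECT supplier, AVG(stock) as result
FROM products
GROUP BY supplier

Result:
  SupplierA: 236.00
  SupplierB: 231.00
  SupplierC: 201.00
  SupplierD: 107.00
  SupplierE: 218.00
  SupplierG: 214.50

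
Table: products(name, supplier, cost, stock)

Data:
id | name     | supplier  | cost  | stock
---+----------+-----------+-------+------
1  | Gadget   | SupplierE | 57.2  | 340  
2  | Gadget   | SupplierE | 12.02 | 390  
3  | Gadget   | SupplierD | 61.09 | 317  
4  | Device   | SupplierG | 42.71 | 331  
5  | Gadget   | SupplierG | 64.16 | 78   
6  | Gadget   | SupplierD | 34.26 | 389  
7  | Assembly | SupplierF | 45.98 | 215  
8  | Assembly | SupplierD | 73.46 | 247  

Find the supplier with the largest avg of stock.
SELECT supplier, AVG(stock) as val
FROM products
GROUP BY supplier
ORDER BY val DESC
LIMIT 1

Result: SupplierE with avg(stock) = 365.00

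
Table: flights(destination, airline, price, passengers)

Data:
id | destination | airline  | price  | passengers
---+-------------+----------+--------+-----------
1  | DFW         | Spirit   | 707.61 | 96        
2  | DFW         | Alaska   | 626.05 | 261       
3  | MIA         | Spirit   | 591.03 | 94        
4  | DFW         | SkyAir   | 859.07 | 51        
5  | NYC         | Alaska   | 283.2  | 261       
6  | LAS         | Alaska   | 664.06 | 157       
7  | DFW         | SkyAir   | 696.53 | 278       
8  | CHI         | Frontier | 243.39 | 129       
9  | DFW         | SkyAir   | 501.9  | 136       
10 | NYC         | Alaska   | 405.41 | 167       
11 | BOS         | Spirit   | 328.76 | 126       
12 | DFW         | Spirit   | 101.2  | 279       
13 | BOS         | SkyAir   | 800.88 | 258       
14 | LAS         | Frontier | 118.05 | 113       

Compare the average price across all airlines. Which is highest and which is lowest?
SELECT airline, AVG(price)
FROM flights
GROUP BY airline
ORDER BY AVG(price)

All groups:
  Frontier: 180.72
  Spirit: 432.15
  Alaska: 494.68
  SkyAir: 714.60

Highest: SkyAir (714.60)
Lowest: Frontier (180.72)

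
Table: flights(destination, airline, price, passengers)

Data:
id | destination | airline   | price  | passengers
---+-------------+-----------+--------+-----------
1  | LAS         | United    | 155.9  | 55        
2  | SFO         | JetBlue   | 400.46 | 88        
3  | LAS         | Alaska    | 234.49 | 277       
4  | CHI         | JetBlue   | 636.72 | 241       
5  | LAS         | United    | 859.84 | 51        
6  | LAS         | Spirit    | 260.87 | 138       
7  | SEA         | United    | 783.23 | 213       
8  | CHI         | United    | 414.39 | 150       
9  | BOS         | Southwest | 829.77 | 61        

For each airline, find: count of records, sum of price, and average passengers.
SELECT airline,
       COUNT(*) as cnt,
       SUM(price) as total_price,
       AVG(passengers) as avg_passengers
FROM flights
GROUP BY airline

Result:
  Alaska: 1 records, 234.49 total price, 277.00 avg passengers
  JetBlue: 2 records, 1037.18 total price, 164.50 avg passengers
  Southwest: 1 records, 829.77 total price, 61.00 avg passengers
  Spirit: 1 records, 260.87 total price, 138.00 avg passengers
  United: 4 records, 2213.36 total price, 117.25 avg passengers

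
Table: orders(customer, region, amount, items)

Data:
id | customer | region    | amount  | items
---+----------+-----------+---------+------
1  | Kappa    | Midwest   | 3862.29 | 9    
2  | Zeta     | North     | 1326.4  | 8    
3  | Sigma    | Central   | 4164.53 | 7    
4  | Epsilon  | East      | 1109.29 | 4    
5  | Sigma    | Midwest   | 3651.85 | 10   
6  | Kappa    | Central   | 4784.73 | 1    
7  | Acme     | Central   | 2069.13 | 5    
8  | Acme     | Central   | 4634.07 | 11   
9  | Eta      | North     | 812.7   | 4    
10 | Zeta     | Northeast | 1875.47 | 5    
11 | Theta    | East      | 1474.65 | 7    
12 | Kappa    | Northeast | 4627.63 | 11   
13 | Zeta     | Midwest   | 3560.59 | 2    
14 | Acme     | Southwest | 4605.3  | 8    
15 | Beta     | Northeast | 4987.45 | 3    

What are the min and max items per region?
SELECT region, MIN(items), MAX(items)
FROM orders
GROUP BY region

Result:
  Central: min=1, max=11
  East: min=4, max=7
  Midwest: min=2, max=10
  North: min=4, max=8
  Northeast: min=3, max=11
  Southwest: min=8, max=8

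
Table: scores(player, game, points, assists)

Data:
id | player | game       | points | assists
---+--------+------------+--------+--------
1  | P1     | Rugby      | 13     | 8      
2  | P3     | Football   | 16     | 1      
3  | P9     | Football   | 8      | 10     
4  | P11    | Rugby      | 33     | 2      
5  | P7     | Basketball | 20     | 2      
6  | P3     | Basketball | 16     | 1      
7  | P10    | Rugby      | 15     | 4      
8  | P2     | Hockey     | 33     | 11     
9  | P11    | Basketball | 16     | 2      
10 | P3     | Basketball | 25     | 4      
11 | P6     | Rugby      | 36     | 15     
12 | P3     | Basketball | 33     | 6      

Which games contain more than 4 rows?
SELECT game, COUNT(*) as cnt
FROM scores
GROUP BY game
HAVING COUNT(*) > 4

Result:
  Basketball: 5

Note: HAVING filters groups after aggregation, WHERE filters rows before.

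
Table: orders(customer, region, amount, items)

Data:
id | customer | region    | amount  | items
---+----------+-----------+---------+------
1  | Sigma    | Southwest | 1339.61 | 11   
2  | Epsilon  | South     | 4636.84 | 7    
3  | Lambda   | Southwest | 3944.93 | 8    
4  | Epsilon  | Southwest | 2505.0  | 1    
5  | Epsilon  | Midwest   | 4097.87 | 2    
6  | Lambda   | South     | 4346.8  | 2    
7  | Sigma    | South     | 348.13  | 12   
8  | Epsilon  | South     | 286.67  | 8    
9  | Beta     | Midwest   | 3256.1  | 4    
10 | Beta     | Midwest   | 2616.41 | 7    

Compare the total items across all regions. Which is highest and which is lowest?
SELECT region, SUM(items)
FROM orders
GROUP BY region
ORDER BY SUM(items)

All groups:
  Midwest: 13
  Southwest: 20
  South: 29

Highest: South (29)
Lowest: Midwest (13)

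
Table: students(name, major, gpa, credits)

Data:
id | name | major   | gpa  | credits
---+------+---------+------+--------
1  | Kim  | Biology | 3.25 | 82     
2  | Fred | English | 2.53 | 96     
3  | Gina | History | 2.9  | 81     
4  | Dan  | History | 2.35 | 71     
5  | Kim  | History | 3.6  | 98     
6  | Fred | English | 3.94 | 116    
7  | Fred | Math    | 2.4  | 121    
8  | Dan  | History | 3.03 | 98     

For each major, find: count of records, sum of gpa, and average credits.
SELECT major,
       COUNT(*) as cnt,
       SUM(gpa) as total_gpa,
       AVG(credits) as avg_credits
FROM students
GROUP BY major

Result:
  Biology: 1 records, 3.25 total gpa, 82.00 avg credits
  English: 2 records, 6.47 total gpa, 106.00 avg credits
  History: 4 records, 11.88 total gpa, 87.00 avg credits
  Math: 1 records, 2.40 total gpa, 121.00 avg credits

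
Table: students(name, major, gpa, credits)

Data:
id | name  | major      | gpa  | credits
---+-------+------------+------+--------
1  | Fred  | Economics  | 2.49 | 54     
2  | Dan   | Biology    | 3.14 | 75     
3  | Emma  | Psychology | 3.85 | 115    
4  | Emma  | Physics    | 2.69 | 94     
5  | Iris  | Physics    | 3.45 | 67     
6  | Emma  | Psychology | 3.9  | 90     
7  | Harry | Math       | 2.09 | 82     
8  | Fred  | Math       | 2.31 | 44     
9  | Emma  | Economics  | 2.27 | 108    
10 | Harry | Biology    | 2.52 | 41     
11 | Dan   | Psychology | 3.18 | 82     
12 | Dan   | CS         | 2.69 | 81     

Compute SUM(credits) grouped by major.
SELECT major, SUM(credits) as result
FROM students
GROUP BY major

Result:
  Biology: 116
  CS: 81
  Economics: 162
  Math: 126
  Physics: 161
  Psychology: 287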